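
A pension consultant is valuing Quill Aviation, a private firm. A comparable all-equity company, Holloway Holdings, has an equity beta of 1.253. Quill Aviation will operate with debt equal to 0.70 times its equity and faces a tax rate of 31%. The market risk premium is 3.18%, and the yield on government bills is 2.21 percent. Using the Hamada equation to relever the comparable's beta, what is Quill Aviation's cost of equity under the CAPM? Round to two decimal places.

8.12%

β_L = β_U × [1 + (1 − t)(D/E)] = 1.253 × [1 + (1 − 0.31) × 0.70]
    = 1.253 × [1 + 0.69 × 0.70] = 1.253 × 1.4830 = 1.8582
E(R) = R_f + β_L × MRP = 2.21% + 1.8582 × 3.18% = 8.12%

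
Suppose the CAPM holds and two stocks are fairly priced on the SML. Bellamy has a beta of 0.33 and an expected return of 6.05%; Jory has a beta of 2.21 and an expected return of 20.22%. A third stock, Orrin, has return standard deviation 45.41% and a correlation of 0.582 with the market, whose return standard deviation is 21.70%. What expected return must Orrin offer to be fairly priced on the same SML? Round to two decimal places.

MRP = (20.22% − 6.05%) / (2.21 − 0.33) = 7.5372%
R_f = 6.05% − 0.33 × 7.5372% = 3.5627%
β_Orrin = ρ·σ_i/σ_m = 0.582 × 45.41 / 21.70 = 1.2179
E(R_Orrin) = R_f + β × MRP = 3.5627% + 1.2179 × 7.5372% = 12.74%

12.74%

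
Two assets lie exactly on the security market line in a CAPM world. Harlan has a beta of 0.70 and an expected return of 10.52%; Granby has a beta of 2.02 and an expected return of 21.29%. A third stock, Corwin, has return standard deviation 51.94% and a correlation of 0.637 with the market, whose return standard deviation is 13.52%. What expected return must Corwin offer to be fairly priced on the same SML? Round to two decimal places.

MRP = (21.29% − 10.52%) / (2.02 − 0.70) = 8.1591%
R_f = 10.52% − 0.70 × 8.1591% = 4.8086%
β_Corwin = ρ·σ_i/σ_m = 0.637 × 51.94 / 13.52 = 2.4472
E(R_Corwin) = R_f + β × MRP = 4.8086% + 2.4472 × 8.1591% = 24.78%

24.78%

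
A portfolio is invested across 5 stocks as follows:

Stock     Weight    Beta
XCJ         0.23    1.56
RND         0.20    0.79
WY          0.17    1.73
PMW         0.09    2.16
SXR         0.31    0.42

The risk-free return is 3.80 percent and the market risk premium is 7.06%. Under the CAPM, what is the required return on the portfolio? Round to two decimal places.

β_P = Σ w_i β_i = 0.23×1.56 + 0.20×0.79 + 0.17×1.73 + 0.09×2.16 + 0.31×0.42 = 1.1355
E(R_P) = R_f + β_P × MRP = 3.80% + 1.1355 × 7.06% = 11.82%

11.82%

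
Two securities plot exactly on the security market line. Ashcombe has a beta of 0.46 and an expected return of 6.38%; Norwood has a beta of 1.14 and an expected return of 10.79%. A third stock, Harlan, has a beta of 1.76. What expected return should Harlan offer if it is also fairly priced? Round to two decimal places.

MRP (SML slope) = (10.79% − 6.38%) / (1.14 − 0.46) = 4.41% / 0.68 = 6.4853%
R_f (intercept) = 6.38% − 0.46 × 6.4853% = 3.3968%
E(R_Harlan) = R_f + β × MRP = 3.3968% + 1.76 × 6.4853% = 14.81%

14.81%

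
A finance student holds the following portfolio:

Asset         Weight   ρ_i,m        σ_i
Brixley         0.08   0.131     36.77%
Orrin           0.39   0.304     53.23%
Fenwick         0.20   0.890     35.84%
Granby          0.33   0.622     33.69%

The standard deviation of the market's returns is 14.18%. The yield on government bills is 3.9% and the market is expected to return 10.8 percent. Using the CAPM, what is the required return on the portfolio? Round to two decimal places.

β_Brixley = 0.131 × 36.77% / 14.18% = 0.3397
β_Orrin = 0.304 × 53.23% / 14.18% = 1.1412
β_Fenwick = 0.890 × 35.84% / 14.18% = 2.2495
β_Granby = 0.622 × 33.69% / 14.18% = 1.4778
β_P = Σ w_i β_i = 0.08×0.3397 + 0.39×1.1412 + 0.20×2.2495 + 0.33×1.4778 = 1.4098
MRP = 10.8% − 3.9% = 6.90%
E(R_P) = R_f + β_P × MRP = 3.9% + 1.4098 × 6.9% = 13.63%

13.63%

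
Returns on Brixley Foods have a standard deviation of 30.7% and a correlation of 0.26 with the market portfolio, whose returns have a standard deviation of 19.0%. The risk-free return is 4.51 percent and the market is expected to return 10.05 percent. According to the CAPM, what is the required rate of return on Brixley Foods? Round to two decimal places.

6.84%

β = ρ × σ_i / σ_m = 0.26 × 30.7% / 19.0% = 0.4201
MRP = 10.05% − 4.51% = 5.54%
E(R) = 4.51% + 0.4201 × 5.54% = 6.84%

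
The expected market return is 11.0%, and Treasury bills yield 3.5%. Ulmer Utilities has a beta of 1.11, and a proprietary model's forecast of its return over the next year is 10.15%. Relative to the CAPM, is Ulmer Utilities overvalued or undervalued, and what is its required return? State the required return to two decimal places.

Overvalued; required return 11.83%

MRP = 11.0% − 3.5% = 7.50%
Required return = R_f + β·MRP = 3.5% + 1.11 × 7.5% = 11.83%
Forecast 10.15% < required 11.83% → the stock plots below the SML → overvalued.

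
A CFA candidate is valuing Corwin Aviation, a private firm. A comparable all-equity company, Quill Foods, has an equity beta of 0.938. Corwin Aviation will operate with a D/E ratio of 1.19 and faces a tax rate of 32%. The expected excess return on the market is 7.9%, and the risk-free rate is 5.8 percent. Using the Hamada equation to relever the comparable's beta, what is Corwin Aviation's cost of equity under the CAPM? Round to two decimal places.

19.21%

β_L = β_U × [1 + (1 − t)(D/E)] = 0.938 × [1 + (1 − 0.32) × 1.19]
    = 0.938 × [1 + 0.68 × 1.19] = 0.938 × 1.8092 = 1.6970
E(R) = R_f + β_L × MRP = 5.8% + 1.6970 × 7.9% = 19.21%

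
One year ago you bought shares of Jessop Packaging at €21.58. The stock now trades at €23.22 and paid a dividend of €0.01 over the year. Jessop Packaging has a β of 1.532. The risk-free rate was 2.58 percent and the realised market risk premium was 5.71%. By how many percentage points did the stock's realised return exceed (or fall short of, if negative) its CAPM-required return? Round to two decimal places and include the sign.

Realised HPR = (P1 + D1 − P0) / P0 = (23.22 + 0.01 − 21.58) / 21.58 = 1.65 / 21.58 = 7.6460%
CAPM required = R_f + β·MRP = 2.58% + 1.532 × 5.71% = 11.32772%
α = realised − required = 7.6460% − 11.32772% = -3.68%

-3.68%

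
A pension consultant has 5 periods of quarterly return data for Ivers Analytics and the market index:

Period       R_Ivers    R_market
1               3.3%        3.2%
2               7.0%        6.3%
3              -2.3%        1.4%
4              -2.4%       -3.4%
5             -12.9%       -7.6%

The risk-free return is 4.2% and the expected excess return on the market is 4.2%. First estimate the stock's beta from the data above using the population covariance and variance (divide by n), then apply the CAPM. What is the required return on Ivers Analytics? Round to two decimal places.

9.66%

Mean R_i = (3.3 + 7.0 − 2.3 − 2.4 − 12.9) / 5 = -1.4600%
Mean R_m = (3.2 + 6.3 + 1.4 − 3.4 − 7.6) / 5 = -0.0200%
Σ(R_i − R̄_i)(R_m − R̄_m) = 157.4940  ⇒  Cov = 157.4940 / 5 = 31.4988
Σ(R_m − R̄_m)² = 121.2080  ⇒  Var(R_m) = 121.2080 / 5 = 24.2416
β = Cov / Var(R_m) = 31.4988 / 24.2416 = 1.2994
E(R) = R_f + β × MRP = 4.2% + 1.2994 × 4.2% = 9.66%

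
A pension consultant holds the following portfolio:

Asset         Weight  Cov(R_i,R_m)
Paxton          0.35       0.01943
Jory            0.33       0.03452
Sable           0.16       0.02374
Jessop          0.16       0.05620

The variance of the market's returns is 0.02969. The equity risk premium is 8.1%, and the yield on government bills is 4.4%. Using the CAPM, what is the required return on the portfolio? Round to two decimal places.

12.85%

β_Paxton = 0.01943 / 0.02969 = 0.6544
β_Jory = 0.03452 / 0.02969 = 1.1627
β_Sable = 0.02374 / 0.02969 = 0.7996
β_Jessop = 0.05620 / 0.02969 = 1.8929
β_P = Σ w_i β_i = 0.35×0.6544 + 0.33×1.1627 + 0.16×0.7996 + 0.16×1.8929 = 1.0435
E(R_P) = R_f + β_P × MRP = 4.4% + 1.0435 × 8.1% = 12.85%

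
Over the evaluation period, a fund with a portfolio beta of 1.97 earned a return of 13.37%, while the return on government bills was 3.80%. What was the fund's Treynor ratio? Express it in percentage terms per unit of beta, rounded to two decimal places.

Treynor = (R_P − R_f) / β_P = (13.37% − 3.80%) / 1.9700 = 9.57% / 1.9700 = 4.86%

4.86%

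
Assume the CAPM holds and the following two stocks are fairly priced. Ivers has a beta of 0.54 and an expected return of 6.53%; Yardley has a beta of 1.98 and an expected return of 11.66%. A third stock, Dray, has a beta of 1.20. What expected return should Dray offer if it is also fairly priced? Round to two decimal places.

MRP (SML slope) = (11.66% − 6.53%) / (1.98 − 0.54) = 5.13% / 1.44 = 3.5625%
R_f (intercept) = 6.53% − 0.54 × 3.5625% = 4.6063%
E(R_Dray) = R_f + β × MRP = 4.6063% + 1.20 × 3.5625% = 8.88%

8.88%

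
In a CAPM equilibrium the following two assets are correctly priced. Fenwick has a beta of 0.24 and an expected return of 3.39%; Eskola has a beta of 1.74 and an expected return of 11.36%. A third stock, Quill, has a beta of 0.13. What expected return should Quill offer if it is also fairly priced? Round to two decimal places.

2.81%

MRP (SML slope) = (11.36% − 3.39%) / (1.74 − 0.24) = 7.97% / 1.50 = 5.3133%
R_f (intercept) = 3.39% − 0.24 × 5.3133% = 2.1148%
E(R_Quill) = R_f + β × MRP = 2.1148% + 0.13 × 5.3133% = 2.81%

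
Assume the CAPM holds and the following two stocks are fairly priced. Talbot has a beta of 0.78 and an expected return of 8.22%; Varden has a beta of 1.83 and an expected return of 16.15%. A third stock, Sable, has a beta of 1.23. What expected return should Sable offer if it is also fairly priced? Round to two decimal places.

MRP (SML slope) = (16.15% − 8.22%) / (1.83 − 0.78) = 7.93% / 1.05 = 7.5524%
R_f (intercept) = 8.22% − 0.78 × 7.5524% = 2.3291%
E(R_Sable) = R_f + β × MRP = 2.3291% + 1.23 × 7.5524% = 11.62%

11.62%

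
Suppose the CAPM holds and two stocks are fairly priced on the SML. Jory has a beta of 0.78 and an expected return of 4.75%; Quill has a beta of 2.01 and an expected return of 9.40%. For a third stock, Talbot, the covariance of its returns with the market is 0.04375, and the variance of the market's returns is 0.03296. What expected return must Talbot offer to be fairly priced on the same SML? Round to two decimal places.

6.82%

MRP = (9.40% − 4.75%) / (2.01 − 0.78) = 3.7805%
R_f = 4.75% − 0.78 × 3.7805% = 1.8012%
β_Talbot = Cov / Var(R_m) = 0.04375 / 0.03296 = 1.3274
E(R_Talbot) = R_f + β × MRP = 1.8012% + 1.3274 × 3.7805% = 6.82%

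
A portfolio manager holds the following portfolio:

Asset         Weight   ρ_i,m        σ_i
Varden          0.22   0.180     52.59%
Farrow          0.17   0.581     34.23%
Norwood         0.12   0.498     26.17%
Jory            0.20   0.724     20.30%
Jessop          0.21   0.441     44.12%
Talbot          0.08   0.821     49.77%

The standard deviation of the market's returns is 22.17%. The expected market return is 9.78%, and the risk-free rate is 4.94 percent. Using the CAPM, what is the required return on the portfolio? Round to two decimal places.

8.72%

β_Varden = 0.180 × 52.59% / 22.17% = 0.4270
β_Farrow = 0.581 × 34.23% / 22.17% = 0.8971
β_Norwood = 0.498 × 26.17% / 22.17% = 0.5879
β_Jory = 0.724 × 20.30% / 22.17% = 0.6629
β_Jessop = 0.441 × 44.12% / 22.17% = 0.8776
β_Talbot = 0.821 × 49.77% / 22.17% = 1.8431
β_P = Σ w_i β_i = 0.22×0.4270 + 0.17×0.8971 + 0.12×0.5879 + 0.20×0.6629 + 0.21×0.8776 + 0.08×1.8431 = 0.7813
MRP = 9.78% − 4.94% = 4.84%
E(R_P) = R_f + β_P × MRP = 4.94% + 0.7813 × 4.84% = 8.72%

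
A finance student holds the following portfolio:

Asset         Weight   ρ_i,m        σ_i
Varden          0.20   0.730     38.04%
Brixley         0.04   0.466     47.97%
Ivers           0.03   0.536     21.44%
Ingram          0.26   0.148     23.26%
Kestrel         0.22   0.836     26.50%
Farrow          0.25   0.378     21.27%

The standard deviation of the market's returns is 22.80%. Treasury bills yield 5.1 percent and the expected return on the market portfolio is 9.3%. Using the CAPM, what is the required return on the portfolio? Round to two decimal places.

7.78%

β_Varden = 0.730 × 38.04% / 22.80% = 1.2179
β_Brixley = 0.466 × 47.97% / 22.80% = 0.9804
β_Ivers = 0.536 × 21.44% / 22.80% = 0.5040
β_Ingram = 0.148 × 23.26% / 22.80% = 0.1510
β_Kestrel = 0.836 × 26.50% / 22.80% = 0.9717
β_Farrow = 0.378 × 21.27% / 22.80% = 0.3526
β_P = Σ w_i β_i = 0.20×1.2179 + 0.04×0.9804 + 0.03×0.5040 + 0.26×0.1510 + 0.22×0.9717 + 0.25×0.3526 = 0.6391
MRP = 9.3% − 5.1% = 4.20%
E(R_P) = R_f + β_P × MRP = 5.1% + 0.6391 × 4.2% = 7.78%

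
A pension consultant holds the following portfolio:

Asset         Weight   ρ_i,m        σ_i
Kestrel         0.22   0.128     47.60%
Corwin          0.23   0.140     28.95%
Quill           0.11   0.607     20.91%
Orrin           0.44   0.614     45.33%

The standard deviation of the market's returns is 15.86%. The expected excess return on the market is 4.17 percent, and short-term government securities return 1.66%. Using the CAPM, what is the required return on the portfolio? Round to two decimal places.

5.84%

β_Kestrel = 0.128 × 47.60% / 15.86% = 0.3842
β_Corwin = 0.140 × 28.95% / 15.86% = 0.2555
β_Quill = 0.607 × 20.91% / 15.86% = 0.8003
β_Orrin = 0.614 × 45.33% / 15.86% = 1.7549
β_P = Σ w_i β_i = 0.22×0.3842 + 0.23×0.2555 + 0.11×0.8003 + 0.44×1.7549 = 1.0035
E(R_P) = R_f + β_P × MRP = 1.66% + 1.0035 × 4.17% = 5.84%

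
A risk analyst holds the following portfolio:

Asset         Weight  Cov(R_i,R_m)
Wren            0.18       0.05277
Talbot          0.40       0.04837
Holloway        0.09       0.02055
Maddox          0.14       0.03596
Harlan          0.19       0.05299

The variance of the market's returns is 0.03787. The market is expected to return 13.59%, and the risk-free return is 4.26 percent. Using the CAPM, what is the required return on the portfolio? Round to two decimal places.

β_Wren = 0.05277 / 0.03787 = 1.3935
β_Talbot = 0.04837 / 0.03787 = 1.2773
β_Holloway = 0.02055 / 0.03787 = 0.5426
β_Maddox = 0.03596 / 0.03787 = 0.9496
β_Harlan = 0.05299 / 0.03787 = 1.3993
β_P = Σ w_i β_i = 0.18×1.3935 + 0.40×1.2773 + 0.09×0.5426 + 0.14×0.9496 + 0.19×1.3993 = 1.2094
MRP = 13.59% − 4.26% = 9.33%
E(R_P) = R_f + β_P × MRP = 4.26% + 1.2094 × 9.33% = 15.54%

15.54%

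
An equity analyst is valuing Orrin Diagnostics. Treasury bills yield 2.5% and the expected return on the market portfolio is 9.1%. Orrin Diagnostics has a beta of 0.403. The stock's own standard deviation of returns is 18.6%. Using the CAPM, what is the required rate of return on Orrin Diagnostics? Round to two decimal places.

Market risk premium = E(R_m) − R_f = 9.1% − 2.5% = 6.60%
E(R) = R_f + β × MRP = 2.5% + 0.403 × 6.6% = 5.16%

5.16%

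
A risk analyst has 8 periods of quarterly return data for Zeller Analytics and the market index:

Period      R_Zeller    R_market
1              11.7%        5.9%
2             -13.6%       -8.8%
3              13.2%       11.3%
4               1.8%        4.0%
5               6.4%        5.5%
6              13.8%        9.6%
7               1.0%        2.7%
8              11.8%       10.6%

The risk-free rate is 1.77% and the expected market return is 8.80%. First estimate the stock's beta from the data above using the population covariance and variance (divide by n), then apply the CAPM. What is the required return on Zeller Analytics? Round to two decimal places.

Mean R_i = (11.7 − 13.6 + 13.2 + 1.8 + 6.4 + 13.8 + 1.0 + 11.8) / 8 = 5.7625%
Mean R_m = (5.9 − 8.8 + 11.3 + 4.0 + 5.5 + 9.6 + 2.7 + 10.6) / 8 = 5.1000%
Σ(R_i − R̄_i)(R_m − R̄_m) = 405.4200  ⇒  Cov = 405.4200 / 8 = 50.6775
Σ(R_m − R̄_m)² = 289.9200  ⇒  Var(R_m) = 289.9200 / 8 = 36.2400
β = Cov / Var(R_m) = 50.6775 / 36.2400 = 1.3984
MRP = 8.80% − 1.77% = 7.03%
E(R) = R_f + β × MRP = 1.77% + 1.3984 × 7.03% = 11.60%

11.60%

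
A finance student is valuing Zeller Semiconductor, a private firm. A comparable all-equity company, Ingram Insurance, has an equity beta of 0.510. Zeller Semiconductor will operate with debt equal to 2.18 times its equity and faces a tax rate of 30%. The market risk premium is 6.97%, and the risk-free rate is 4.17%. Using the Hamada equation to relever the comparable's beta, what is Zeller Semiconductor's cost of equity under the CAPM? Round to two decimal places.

13.15%

β_L = β_U × [1 + (1 − t)(D/E)] = 0.510 × [1 + (1 − 0.30) × 2.18]
    = 0.510 × [1 + 0.70 × 2.18] = 0.510 × 2.5260 = 1.2883
E(R) = R_f + β_L × MRP = 4.17% + 1.2883 × 6.97% = 13.15%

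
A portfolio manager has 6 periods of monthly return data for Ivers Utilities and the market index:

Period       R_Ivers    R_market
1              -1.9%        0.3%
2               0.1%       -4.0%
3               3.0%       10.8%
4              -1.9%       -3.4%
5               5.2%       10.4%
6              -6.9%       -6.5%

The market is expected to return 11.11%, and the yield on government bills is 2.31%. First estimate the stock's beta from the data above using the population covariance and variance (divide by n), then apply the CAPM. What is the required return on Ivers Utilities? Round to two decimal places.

Mean R_i = (-1.9 + 0.1 + 3.0 − 1.9 + 5.2 − 6.9) / 6 = -0.4000%
Mean R_m = (0.3 − 4.0 + 10.8 − 3.4 + 10.4 − 6.5) / 6 = 1.2667%
Σ(R_i − R̄_i)(R_m − R̄_m) = 139.8600  ⇒  Cov = 139.8600 / 6 = 23.3100
Σ(R_m − R̄_m)² = 285.0733  ⇒  Var(R_m) = 285.0733 / 6 = 47.5122
β = Cov / Var(R_m) = 23.3100 / 47.5122 = 0.4906
MRP = 11.11% − 2.31% = 8.80%
E(R) = R_f + β × MRP = 2.31% + 0.4906 × 8.80% = 6.63%

6.63%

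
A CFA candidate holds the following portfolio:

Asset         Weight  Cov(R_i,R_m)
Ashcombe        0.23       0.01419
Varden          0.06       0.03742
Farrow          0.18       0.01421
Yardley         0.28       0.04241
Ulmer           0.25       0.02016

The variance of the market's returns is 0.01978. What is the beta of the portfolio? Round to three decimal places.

β_Ashcombe = 0.01419 / 0.01978 = 0.7174
β_Varden = 0.03742 / 0.01978 = 1.8918
β_Farrow = 0.01421 / 0.01978 = 0.7184
β_Yardley = 0.04241 / 0.01978 = 2.1441
β_Ulmer = 0.02016 / 0.01978 = 1.0192
β_P = Σ w_i β_i = 0.23×0.7174 + 0.06×1.8918 + 0.18×0.7184 + 0.28×2.1441 + 0.25×1.0192 = 1.2630

1.263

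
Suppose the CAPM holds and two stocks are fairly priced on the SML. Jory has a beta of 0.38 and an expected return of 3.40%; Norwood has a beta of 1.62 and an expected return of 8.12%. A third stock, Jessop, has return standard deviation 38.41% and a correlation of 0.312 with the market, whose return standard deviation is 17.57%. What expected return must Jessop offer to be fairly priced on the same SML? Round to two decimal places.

4.55%

MRP = (8.12% − 3.40%) / (1.62 − 0.38) = 3.8065%
R_f = 3.40% − 0.38 × 3.8065% = 1.9535%
β_Jessop = ρ·σ_i/σ_m = 0.312 × 38.41 / 17.57 = 0.6821
E(R_Jessop) = R_f + β × MRP = 1.9535% + 0.6821 × 3.8065% = 4.55%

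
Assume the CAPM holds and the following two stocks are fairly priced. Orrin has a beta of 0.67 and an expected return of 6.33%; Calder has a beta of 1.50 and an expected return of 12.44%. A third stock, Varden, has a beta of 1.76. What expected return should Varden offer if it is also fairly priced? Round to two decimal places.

MRP (SML slope) = (12.44% − 6.33%) / (1.50 − 0.67) = 6.11% / 0.83 = 7.3614%
R_f (intercept) = 6.33% − 0.67 × 7.3614% = 1.3979%
E(R_Varden) = R_f + β × MRP = 1.3979% + 1.76 × 7.3614% = 14.35%

14.35%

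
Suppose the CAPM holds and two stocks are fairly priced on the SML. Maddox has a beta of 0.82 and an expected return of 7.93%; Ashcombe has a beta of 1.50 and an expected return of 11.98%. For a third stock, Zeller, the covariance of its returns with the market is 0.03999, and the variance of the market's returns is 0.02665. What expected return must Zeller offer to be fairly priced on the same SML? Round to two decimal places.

MRP = (11.98% − 7.93%) / (1.50 − 0.82) = 5.9559%
R_f = 7.93% − 0.82 × 5.9559% = 3.0462%
β_Zeller = Cov / Var(R_m) = 0.03999 / 0.02665 = 1.5006
E(R_Zeller) = R_f + β × MRP = 3.0462% + 1.5006 × 5.9559% = 11.98%

11.98%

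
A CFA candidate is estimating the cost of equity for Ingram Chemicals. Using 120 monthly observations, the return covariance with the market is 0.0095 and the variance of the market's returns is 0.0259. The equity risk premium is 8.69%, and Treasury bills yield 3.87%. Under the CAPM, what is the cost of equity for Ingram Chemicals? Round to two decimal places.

7.06%

β = Cov(R_i, R_m) / Var(R_m) = 0.0095 / 0.0259 = 0.3668
E(R) = R_f + β × MRP = 3.87% + 0.3668 × 8.69% = 7.06%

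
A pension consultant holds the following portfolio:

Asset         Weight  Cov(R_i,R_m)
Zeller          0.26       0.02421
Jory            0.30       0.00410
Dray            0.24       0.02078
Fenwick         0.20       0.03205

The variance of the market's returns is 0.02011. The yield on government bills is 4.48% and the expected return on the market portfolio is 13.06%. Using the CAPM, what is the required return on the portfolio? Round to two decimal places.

12.55%

β_Zeller = 0.02421 / 0.02011 = 1.2039
β_Jory = 0.00410 / 0.02011 = 0.2039
β_Dray = 0.02078 / 0.02011 = 1.0333
β_Fenwick = 0.03205 / 0.02011 = 1.5937
β_P = Σ w_i β_i = 0.26×1.2039 + 0.30×0.2039 + 0.24×1.0333 + 0.20×1.5937 = 0.9409
MRP = 13.06% − 4.48% = 8.58%
E(R_P) = R_f + β_P × MRP = 4.48% + 0.9409 × 8.58% = 12.55%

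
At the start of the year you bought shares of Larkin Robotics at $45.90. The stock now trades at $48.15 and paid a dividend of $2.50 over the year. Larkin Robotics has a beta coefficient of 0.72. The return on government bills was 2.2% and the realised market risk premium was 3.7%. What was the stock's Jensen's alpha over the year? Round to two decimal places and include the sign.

Realised HPR = (P1 + D1 − P0) / P0 = (48.15 + 2.50 − 45.90) / 45.90 = 4.75 / 45.90 = 10.3486%
CAPM required = R_f + β·MRP = 2.2% + 0.72 × 3.7% = 4.8640%
α = realised − required = 10.3486% − 4.8640% = +5.48%

+5.48%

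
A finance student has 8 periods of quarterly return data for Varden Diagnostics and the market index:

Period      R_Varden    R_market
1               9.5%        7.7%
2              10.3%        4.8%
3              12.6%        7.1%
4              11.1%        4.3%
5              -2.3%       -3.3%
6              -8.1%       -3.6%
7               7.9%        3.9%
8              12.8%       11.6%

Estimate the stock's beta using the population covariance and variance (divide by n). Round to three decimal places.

Mean R_i = (9.5 + 10.3 + 12.6 + 11.1 − 2.3 − 8.1 + 7.9 + 12.8) / 8 = 6.7250%
Mean R_m = (7.7 + 4.8 + 7.1 + 4.3 − 3.3 − 3.6 + 3.9 + 11.6) / 8 = 4.0625%
Σ(R_i − R̄_i)(R_m − R̄_m) = 257.2575  ⇒  Cov = 257.2575 / 8 = 32.1572
Σ(R_m − R̄_m)² = 192.8188  ⇒  Var(R_m) = 192.8188 / 8 = 24.1024
β = Cov / Var(R_m) = 32.1572 / 24.1024 = 1.3342

1.334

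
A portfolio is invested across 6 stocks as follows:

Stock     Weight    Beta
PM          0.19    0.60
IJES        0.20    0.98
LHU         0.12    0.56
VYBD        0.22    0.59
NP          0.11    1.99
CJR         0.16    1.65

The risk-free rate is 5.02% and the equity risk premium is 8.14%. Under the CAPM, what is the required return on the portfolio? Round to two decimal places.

β_P = Σ w_i β_i = 0.19×0.60 + 0.20×0.98 + 0.12×0.56 + 0.22×0.59 + 0.11×1.99 + 0.16×1.65 = 0.9899
E(R_P) = R_f + β_P × MRP = 5.02% + 0.9899 × 8.14% = 13.08%

13.08%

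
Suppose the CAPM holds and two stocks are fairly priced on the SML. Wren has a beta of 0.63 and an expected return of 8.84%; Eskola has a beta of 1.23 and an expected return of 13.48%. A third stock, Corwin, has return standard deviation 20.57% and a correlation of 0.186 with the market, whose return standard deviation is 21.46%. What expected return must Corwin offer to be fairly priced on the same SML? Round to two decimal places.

5.35%

MRP = (13.48% − 8.84%) / (1.23 − 0.63) = 7.7333%
R_f = 8.84% − 0.63 × 7.7333% = 3.9680%
β_Corwin = ρ·σ_i/σ_m = 0.186 × 20.57 / 21.46 = 0.1783
E(R_Corwin) = R_f + β × MRP = 3.9680% + 0.1783 × 7.7333% = 5.35%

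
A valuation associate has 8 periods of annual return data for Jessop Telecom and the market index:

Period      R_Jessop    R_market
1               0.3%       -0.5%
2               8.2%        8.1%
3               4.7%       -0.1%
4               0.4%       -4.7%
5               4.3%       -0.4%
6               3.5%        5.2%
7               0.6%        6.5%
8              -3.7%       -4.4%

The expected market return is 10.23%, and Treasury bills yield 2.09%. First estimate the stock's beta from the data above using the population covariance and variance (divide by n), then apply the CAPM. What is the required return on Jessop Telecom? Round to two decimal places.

5.96%

Mean R_i = (0.3 + 8.2 + 4.7 + 0.4 + 4.3 + 3.5 + 0.6 − 3.7) / 8 = 2.2875%
Mean R_m = (-0.5 + 8.1 − 0.1 − 4.7 − 0.4 + 5.2 + 6.5 − 4.4) / 8 = 1.2125%
Σ(R_i − R̄_i)(R_m − R̄_m) = 78.3913  ⇒  Cov = 78.3913 / 8 = 9.7989
Σ(R_m − R̄_m)² = 165.0088  ⇒  Var(R_m) = 165.0088 / 8 = 20.6261
β = Cov / Var(R_m) = 9.7989 / 20.6261 = 0.4751
MRP = 10.23% − 2.09% = 8.14%
E(R) = R_f + β × MRP = 2.09% + 0.4751 × 8.14% = 5.96%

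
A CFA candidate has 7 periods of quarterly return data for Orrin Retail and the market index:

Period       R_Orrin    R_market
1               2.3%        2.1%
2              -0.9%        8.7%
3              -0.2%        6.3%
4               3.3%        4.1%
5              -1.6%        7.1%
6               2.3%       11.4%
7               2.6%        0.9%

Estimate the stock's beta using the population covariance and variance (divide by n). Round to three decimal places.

Mean R_i = (2.3 − 0.9 − 0.2 + 3.3 − 1.6 + 2.3 + 2.6) / 7 = 1.1143%
Mean R_m = (2.1 + 8.7 + 6.3 + 4.1 + 7.1 + 11.4 + 0.9) / 7 = 5.8000%
Σ(R_i − R̄_i)(R_m − R̄_m) = -18.7700  ⇒  Cov = -18.7700 / 7 = -2.6814
Σ(R_m − R̄_m)² = 82.3000  ⇒  Var(R_m) = 82.3000 / 7 = 11.7571
β = Cov / Var(R_m) = -2.6814 / 11.7571 = -0.2281

-0.228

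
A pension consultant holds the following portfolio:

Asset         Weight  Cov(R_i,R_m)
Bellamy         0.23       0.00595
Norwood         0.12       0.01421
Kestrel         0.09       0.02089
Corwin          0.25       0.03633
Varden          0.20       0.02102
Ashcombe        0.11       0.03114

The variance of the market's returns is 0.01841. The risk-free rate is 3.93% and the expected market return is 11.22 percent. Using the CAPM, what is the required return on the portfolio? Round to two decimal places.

12.51%

β_Bellamy = 0.00595 / 0.01841 = 0.3232
β_Norwood = 0.01421 / 0.01841 = 0.7719
β_Kestrel = 0.02089 / 0.01841 = 1.1347
β_Corwin = 0.03633 / 0.01841 = 1.9734
β_Varden = 0.02102 / 0.01841 = 1.1418
β_Ashcombe = 0.03114 / 0.01841 = 1.6915
β_P = Σ w_i β_i = 0.23×0.3232 + 0.12×0.7719 + 0.09×1.1347 + 0.25×1.9734 + 0.20×1.1418 + 0.11×1.6915 = 1.1769
MRP = 11.22% − 3.93% = 7.29%
E(R_P) = R_f + β_P × MRP = 3.93% + 1.1769 × 7.29% = 12.51%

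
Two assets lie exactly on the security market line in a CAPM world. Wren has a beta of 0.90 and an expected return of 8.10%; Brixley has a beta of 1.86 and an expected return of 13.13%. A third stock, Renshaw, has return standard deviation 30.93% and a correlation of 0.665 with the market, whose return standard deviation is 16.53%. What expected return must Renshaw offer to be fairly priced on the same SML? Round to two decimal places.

9.90%

MRP = (13.13% − 8.10%) / (1.86 − 0.90) = 5.2396%
R_f = 8.10% − 0.90 × 5.2396% = 3.3844%
β_Renshaw = ρ·σ_i/σ_m = 0.665 × 30.93 / 16.53 = 1.2443
E(R_Renshaw) = R_f + β × MRP = 3.3844% + 1.2443 × 5.2396% = 9.90%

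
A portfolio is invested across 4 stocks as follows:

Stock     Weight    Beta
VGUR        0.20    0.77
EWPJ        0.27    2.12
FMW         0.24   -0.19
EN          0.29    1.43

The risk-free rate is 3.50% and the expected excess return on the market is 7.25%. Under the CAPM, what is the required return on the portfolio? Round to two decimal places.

11.44%

β_P = Σ w_i β_i = 0.20×0.77 + 0.27×2.12 + 0.24×-0.19 + 0.29×1.43 = 1.0955
E(R_P) = R_f + β_P × MRP = 3.50% + 1.0955 × 7.25% = 11.44%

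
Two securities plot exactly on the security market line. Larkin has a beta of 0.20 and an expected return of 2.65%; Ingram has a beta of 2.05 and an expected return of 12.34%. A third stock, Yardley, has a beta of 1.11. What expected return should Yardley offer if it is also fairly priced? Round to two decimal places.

MRP (SML slope) = (12.34% − 2.65%) / (2.05 − 0.20) = 9.69% / 1.85 = 5.2378%
R_f (intercept) = 2.65% − 0.20 × 5.2378% = 1.6024%
E(R_Yardley) = R_f + β × MRP = 1.6024% + 1.11 × 5.2378% = 7.42%

7.42%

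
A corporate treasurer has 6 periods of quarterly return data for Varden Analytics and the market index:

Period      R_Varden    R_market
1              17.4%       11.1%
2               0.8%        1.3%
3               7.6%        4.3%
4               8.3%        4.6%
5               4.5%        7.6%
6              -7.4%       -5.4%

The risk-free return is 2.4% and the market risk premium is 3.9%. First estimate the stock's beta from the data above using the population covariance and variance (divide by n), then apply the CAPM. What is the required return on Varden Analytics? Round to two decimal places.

7.71%

Mean R_i = (17.4 + 0.8 + 7.6 + 8.3 + 4.5 − 7.4) / 6 = 5.2000%
Mean R_m = (11.1 + 1.3 + 4.3 + 4.6 + 7.6 − 5.4) / 6 = 3.9167%
Σ(R_i − R̄_i)(R_m − R̄_m) = 217.0000  ⇒  Cov = 217.0000 / 6 = 36.1667
Σ(R_m − R̄_m)² = 159.4283  ⇒  Var(R_m) = 159.4283 / 6 = 26.5714
β = Cov / Var(R_m) = 36.1667 / 26.5714 = 1.3611
E(R) = R_f + β × MRP = 2.4% + 1.3611 × 3.9% = 7.71%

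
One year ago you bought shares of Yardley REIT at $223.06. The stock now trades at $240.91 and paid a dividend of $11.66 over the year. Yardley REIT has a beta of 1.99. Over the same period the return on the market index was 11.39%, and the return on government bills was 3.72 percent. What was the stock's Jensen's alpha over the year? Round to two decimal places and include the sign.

-5.75%

Realised HPR = (P1 + D1 − P0) / P0 = (240.91 + 11.66 − 223.06) / 223.06 = 29.51 / 223.06 = 13.2296%
MRP = 11.39% − 3.72% = 7.67%
CAPM required = R_f + β·MRP = 3.72% + 1.99 × 7.67% = 18.9833%
α = realised − required = 13.2296% − 18.9833% = -5.75%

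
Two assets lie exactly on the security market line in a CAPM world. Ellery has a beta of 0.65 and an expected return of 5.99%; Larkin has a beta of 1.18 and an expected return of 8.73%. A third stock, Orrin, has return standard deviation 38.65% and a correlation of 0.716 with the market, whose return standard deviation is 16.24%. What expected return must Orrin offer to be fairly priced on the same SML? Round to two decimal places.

11.44%

MRP = (8.73% − 5.99%) / (1.18 − 0.65) = 5.1698%
R_f = 5.99% − 0.65 × 5.1698% = 2.6296%
β_Orrin = ρ·σ_i/σ_m = 0.716 × 38.65 / 16.24 = 1.7040
E(R_Orrin) = R_f + β × MRP = 2.6296% + 1.7040 × 5.1698% = 11.44%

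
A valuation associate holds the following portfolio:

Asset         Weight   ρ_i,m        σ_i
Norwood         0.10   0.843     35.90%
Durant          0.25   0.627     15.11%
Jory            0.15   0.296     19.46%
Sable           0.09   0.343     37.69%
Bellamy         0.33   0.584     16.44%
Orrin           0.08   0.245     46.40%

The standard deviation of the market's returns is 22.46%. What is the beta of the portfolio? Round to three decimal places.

β_Norwood = 0.843 × 35.90% / 22.46% = 1.3474
β_Durant = 0.627 × 15.11% / 22.46% = 0.4218
β_Jory = 0.296 × 19.46% / 22.46% = 0.2565
β_Sable = 0.343 × 37.69% / 22.46% = 0.5756
β_Bellamy = 0.584 × 16.44% / 22.46% = 0.4275
β_Orrin = 0.245 × 46.40% / 22.46% = 0.5061
β_P = Σ w_i β_i = 0.10×1.3474 + 0.25×0.4218 + 0.15×0.2565 + 0.09×0.5756 + 0.33×0.4275 + 0.08×0.5061 = 0.5120

0.512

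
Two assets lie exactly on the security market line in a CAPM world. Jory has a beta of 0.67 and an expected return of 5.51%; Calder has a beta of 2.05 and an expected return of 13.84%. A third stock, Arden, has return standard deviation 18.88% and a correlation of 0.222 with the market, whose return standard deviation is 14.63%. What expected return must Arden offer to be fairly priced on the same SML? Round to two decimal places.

3.20%

MRP = (13.84% − 5.51%) / (2.05 − 0.67) = 6.0362%
R_f = 5.51% − 0.67 × 6.0362% = 1.4657%
β_Arden = ρ·σ_i/σ_m = 0.222 × 18.88 / 14.63 = 0.2865
E(R_Arden) = R_f + β × MRP = 1.4657% + 0.2865 × 6.0362% = 3.20%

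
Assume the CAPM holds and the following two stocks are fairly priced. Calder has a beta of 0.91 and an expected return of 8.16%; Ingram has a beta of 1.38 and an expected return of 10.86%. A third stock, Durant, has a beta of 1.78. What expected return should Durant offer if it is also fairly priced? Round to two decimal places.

13.16%

MRP (SML slope) = (10.86% − 8.16%) / (1.38 − 0.91) = 2.70% / 0.47 = 5.7447%
R_f (intercept) = 8.16% − 0.91 × 5.7447% = 2.9323%
E(R_Durant) = R_f + β × MRP = 2.9323% + 1.78 × 5.7447% = 13.16%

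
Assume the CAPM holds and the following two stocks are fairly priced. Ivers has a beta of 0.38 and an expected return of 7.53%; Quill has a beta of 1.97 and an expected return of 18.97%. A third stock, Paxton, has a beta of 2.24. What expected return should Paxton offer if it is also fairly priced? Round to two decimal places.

MRP (SML slope) = (18.97% − 7.53%) / (1.97 − 0.38) = 11.44% / 1.59 = 7.1950%
R_f (intercept) = 7.53% − 0.38 × 7.1950% = 4.7959%
E(R_Paxton) = R_f + β × MRP = 4.7959% + 2.24 × 7.1950% = 20.91%

20.91%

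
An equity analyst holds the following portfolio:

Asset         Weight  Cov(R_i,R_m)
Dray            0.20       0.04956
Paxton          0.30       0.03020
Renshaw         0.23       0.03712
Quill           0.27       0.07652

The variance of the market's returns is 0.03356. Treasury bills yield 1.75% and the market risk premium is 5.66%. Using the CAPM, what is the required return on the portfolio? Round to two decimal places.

9.87%

β_Dray = 0.04956 / 0.03356 = 1.4768
β_Paxton = 0.03020 / 0.03356 = 0.8999
β_Renshaw = 0.03712 / 0.03356 = 1.1061
β_Quill = 0.07652 / 0.03356 = 2.2801
β_P = Σ w_i β_i = 0.20×1.4768 + 0.30×0.8999 + 0.23×1.1061 + 0.27×2.2801 = 1.4354
E(R_P) = R_f + β_P × MRP = 1.75% + 1.4354 × 5.66% = 9.87%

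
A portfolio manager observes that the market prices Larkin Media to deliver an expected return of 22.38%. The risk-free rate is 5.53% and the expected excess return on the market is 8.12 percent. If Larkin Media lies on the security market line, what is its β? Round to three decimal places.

2.075

β = (E(R) − R_f) / MRP = (22.38% − 5.53%) / 8.12% = 16.85% / 8.12% = 2.075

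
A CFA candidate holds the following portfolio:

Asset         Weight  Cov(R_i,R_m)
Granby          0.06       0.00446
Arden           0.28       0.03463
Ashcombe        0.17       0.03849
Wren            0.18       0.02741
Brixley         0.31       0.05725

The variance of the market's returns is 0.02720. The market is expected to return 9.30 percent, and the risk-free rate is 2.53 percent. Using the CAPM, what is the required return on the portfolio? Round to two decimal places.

12.28%

β_Granby = 0.00446 / 0.02720 = 0.1640
β_Arden = 0.03463 / 0.02720 = 1.2732
β_Ashcombe = 0.03849 / 0.02720 = 1.4151
β_Wren = 0.02741 / 0.02720 = 1.0077
β_Brixley = 0.05725 / 0.02720 = 2.1048
β_P = Σ w_i β_i = 0.06×0.1640 + 0.28×1.2732 + 0.17×1.4151 + 0.18×1.0077 + 0.31×2.1048 = 1.4408
MRP = 9.30% − 2.53% = 6.77%
E(R_P) = R_f + β_P × MRP = 2.53% + 1.4408 × 6.77% = 12.28%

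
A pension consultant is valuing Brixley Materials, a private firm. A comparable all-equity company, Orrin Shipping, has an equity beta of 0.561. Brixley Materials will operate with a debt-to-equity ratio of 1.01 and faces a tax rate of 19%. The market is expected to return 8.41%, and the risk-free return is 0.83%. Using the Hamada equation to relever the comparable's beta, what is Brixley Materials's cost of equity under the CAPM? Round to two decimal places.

8.56%

β_L = β_U × [1 + (1 − t)(D/E)] = 0.561 × [1 + (1 − 0.19) × 1.01]
    = 0.561 × [1 + 0.81 × 1.01] = 0.561 × 1.8181 = 1.0200
MRP = 8.41% − 0.83% = 7.58%
E(R) = R_f + β_L × MRP = 0.83% + 1.0200 × 7.58% = 8.56%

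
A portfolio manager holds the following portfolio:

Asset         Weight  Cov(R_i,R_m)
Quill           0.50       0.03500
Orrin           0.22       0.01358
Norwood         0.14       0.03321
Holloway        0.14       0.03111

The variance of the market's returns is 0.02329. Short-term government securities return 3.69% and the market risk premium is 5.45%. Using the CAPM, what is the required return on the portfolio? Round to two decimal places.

β_Quill = 0.03500 / 0.02329 = 1.5028
β_Orrin = 0.01358 / 0.02329 = 0.5831
β_Norwood = 0.03321 / 0.02329 = 1.4259
β_Holloway = 0.03111 / 0.02329 = 1.3358
β_P = Σ w_i β_i = 0.50×1.5028 + 0.22×0.5831 + 0.14×1.4259 + 0.14×1.3358 = 1.2663
E(R_P) = R_f + β_P × MRP = 3.69% + 1.2663 × 5.45% = 10.59%

10.59%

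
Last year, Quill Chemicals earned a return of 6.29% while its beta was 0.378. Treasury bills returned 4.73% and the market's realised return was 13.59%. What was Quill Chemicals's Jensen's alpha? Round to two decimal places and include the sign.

Market excess return = 13.59% − 4.73% = 8.86%
CAPM benchmark = R_f + β(R_m − R_f) = 4.73% + 0.378 × 8.86% = 8.07908%
α = actual − benchmark = 6.29% − 8.07908% = -1.79%

-1.79%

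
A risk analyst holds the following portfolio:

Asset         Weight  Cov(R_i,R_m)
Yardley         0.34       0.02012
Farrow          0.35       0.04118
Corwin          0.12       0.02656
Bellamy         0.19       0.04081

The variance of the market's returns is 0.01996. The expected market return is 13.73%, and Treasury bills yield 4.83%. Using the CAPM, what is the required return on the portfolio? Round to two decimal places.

19.19%

β_Yardley = 0.02012 / 0.01996 = 1.0080
β_Farrow = 0.04118 / 0.01996 = 2.0631
β_Corwin = 0.02656 / 0.01996 = 1.3307
β_Bellamy = 0.04081 / 0.01996 = 2.0446
β_P = Σ w_i β_i = 0.34×1.0080 + 0.35×2.0631 + 0.12×1.3307 + 0.19×2.0446 = 1.6130
MRP = 13.73% − 4.83% = 8.90%
E(R_P) = R_f + β_P × MRP = 4.83% + 1.6130 × 8.90% = 19.19%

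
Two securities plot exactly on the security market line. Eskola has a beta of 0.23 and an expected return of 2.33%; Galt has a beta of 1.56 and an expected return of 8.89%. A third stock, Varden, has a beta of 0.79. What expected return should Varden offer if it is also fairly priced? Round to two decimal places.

MRP (SML slope) = (8.89% − 2.33%) / (1.56 − 0.23) = 6.56% / 1.33 = 4.9323%
R_f (intercept) = 2.33% − 0.23 × 4.9323% = 1.1956%
E(R_Varden) = R_f + β × MRP = 1.1956% + 0.79 × 4.9323% = 5.09%

5.09%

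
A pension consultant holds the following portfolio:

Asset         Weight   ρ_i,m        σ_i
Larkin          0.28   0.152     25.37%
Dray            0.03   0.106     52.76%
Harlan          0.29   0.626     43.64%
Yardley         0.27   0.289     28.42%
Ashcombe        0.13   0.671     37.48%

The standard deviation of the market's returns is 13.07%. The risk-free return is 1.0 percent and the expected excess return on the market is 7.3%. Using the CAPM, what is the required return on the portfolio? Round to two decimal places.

β_Larkin = 0.152 × 25.37% / 13.07% = 0.2950
β_Dray = 0.106 × 52.76% / 13.07% = 0.4279
β_Harlan = 0.626 × 43.64% / 13.07% = 2.0902
β_Yardley = 0.289 × 28.42% / 13.07% = 0.6284
β_Ashcombe = 0.671 × 37.48% / 13.07% = 1.9242
β_P = Σ w_i β_i = 0.28×0.2950 + 0.03×0.4279 + 0.29×2.0902 + 0.27×0.6284 + 0.13×1.9242 = 1.1214
E(R_P) = R_f + β_P × MRP = 1.0% + 1.1214 × 7.3% = 9.19%

9.19%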